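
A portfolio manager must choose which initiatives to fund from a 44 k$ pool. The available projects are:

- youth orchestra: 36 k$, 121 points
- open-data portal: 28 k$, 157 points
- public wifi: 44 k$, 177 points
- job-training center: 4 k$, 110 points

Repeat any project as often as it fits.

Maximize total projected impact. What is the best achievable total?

The ratio ordering already packs tightly: 11×job-training center, 44 k$, 1210.

1210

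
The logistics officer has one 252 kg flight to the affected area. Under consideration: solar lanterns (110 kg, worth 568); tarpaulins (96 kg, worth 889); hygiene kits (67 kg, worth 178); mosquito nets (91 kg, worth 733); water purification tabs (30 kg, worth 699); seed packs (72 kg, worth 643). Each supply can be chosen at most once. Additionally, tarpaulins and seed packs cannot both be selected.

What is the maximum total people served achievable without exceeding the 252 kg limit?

Taking tarpaulins + mosquito nets + water purification tabs: 217 kg used, 2321 in people served.
Every other selection either busts 252 kg or breaks a pairing rule or fails to beat 2321.

2321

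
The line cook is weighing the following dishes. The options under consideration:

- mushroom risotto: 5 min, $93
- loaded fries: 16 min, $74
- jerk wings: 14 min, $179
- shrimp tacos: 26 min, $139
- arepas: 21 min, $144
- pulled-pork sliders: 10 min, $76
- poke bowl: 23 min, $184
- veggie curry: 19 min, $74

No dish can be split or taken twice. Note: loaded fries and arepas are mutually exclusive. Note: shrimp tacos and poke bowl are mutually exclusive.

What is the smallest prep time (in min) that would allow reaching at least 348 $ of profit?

29

Look for the lowest-prep combination reaching 348.
Taking mushroom risotto + jerk wings + pulled-pork sliders gives 348 (≥ 348) for 29 min.
No combination under 29 min hits 348.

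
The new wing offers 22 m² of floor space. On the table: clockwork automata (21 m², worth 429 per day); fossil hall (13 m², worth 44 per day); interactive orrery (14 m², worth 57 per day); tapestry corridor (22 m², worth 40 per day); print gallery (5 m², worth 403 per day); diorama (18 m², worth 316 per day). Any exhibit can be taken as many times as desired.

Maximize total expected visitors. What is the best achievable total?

1612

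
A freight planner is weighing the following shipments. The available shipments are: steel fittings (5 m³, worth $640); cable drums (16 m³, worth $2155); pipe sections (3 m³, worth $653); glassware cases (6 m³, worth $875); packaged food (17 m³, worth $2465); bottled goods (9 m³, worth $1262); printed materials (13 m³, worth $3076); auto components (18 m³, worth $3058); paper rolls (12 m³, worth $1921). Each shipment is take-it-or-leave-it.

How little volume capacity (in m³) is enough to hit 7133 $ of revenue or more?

39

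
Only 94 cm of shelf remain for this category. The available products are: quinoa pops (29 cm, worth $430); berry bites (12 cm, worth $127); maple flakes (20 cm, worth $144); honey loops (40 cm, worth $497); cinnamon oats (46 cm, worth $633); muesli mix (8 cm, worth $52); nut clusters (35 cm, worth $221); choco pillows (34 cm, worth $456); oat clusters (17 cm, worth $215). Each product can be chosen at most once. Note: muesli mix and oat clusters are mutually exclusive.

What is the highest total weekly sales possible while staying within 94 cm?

By weekly sales per cm: quinoa pops 14.83, cinnamon oats 13.76, choco pillows 13.41 lead.
Best packing: quinoa pops + cinnamon oats + oat clusters — 92 cm, 1278 total.

1278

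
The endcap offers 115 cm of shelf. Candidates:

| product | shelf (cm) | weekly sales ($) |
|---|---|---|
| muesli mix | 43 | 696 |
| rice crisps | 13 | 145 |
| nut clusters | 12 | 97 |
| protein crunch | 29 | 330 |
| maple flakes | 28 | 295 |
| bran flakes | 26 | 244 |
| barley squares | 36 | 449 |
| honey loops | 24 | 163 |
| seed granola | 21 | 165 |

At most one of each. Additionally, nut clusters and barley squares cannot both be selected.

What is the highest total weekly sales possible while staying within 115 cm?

1475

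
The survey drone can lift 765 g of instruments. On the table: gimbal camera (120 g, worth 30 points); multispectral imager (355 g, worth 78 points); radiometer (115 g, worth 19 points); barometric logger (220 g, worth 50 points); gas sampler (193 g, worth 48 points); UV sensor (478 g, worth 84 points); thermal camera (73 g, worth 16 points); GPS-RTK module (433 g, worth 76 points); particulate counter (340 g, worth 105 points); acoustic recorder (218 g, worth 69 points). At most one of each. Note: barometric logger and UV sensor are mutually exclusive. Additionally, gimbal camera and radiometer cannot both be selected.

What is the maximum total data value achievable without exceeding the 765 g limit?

222

The ratio heuristic lands on gimbal camera + thermal camera + particulate counter + acoustic recorder (220) but leaves 14 g idle.
Replace gimbal camera and thermal camera with gas sampler: the trade gains 2 net, giving 222 at 751 g.
The spare 14 g is too small for any remaining sensor, and no feasible exchange beats 222.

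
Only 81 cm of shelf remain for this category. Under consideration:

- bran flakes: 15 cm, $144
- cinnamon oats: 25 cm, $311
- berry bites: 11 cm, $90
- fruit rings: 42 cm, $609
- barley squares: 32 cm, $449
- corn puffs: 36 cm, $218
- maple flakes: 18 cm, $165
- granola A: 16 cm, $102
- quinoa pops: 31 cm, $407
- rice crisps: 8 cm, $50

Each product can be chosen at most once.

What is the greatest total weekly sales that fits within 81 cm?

By weekly sales per cm: fruit rings 14.50, barley squares 14.03, quinoa pops 13.13 lead.
Taking the top-ratio products first gives fruit rings + barley squares for 1058 (74 cm).
The 32 cm tied up in barley squares is better spent on quinoa pops + rice crisps — total rises to 1066 (81 cm).
Runner-up fruit rings + barley squares tops out at 1058.

1066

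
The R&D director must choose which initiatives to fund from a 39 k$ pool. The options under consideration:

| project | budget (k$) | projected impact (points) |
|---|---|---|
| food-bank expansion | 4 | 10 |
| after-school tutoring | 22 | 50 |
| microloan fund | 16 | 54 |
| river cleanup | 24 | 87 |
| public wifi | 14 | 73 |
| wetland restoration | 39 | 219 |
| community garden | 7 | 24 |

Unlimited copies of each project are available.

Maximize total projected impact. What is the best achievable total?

Taking wetland restoration: 39 k$ used, 219 in projected impact.
That's the maximum — no swap from here does better than 219.

219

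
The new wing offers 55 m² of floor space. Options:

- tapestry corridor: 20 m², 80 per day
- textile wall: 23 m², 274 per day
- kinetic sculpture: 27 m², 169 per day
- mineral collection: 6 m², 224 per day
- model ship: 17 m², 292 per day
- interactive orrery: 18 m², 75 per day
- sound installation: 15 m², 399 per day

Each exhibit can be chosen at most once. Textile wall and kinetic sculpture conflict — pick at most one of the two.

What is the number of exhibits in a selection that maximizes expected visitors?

3

Optimal total is 965.
One optimal bundle: textile wall + model ship + sound installation (55 m²).
Any selection reaching 965 contains exactly 3 exhibits.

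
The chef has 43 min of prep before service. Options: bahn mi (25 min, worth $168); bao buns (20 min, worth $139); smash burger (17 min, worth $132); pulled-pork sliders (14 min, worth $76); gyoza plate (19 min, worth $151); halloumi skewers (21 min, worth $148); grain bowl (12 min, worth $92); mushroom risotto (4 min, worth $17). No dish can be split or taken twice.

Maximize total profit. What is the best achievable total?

Ranking by ratio (profit/min): gyoza plate 7.95, smash burger 7.76, grain bowl 7.67, halloumi skewers 7.05.
Greedy by ratio would take smash burger + gyoza plate + mushroom risotto: 40 min used, total 300.
The 17 min tied up in smash burger is better spent on bao buns — total rises to 307 (43 min).

307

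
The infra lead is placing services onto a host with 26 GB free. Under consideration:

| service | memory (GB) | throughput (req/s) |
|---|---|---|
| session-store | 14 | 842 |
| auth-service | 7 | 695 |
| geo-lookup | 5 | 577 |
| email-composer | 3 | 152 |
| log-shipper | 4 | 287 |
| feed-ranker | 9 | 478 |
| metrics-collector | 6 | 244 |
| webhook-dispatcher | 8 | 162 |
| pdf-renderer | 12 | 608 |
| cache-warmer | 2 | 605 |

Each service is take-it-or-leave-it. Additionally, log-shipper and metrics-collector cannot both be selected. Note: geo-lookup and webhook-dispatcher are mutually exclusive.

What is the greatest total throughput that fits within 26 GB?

2507

Taking the top-ratio services first gives auth-service + geo-lookup + email-composer + log-shipper + cache-warmer for 2316 (21 GB).
Dropping log-shipper frees 4 GB; slotting in feed-ranker (9 GB) lifts the total to 2507 at 26 GB.
The closest alternative, auth-service + geo-lookup + pdf-renderer + cache-warmer, reaches only 2485.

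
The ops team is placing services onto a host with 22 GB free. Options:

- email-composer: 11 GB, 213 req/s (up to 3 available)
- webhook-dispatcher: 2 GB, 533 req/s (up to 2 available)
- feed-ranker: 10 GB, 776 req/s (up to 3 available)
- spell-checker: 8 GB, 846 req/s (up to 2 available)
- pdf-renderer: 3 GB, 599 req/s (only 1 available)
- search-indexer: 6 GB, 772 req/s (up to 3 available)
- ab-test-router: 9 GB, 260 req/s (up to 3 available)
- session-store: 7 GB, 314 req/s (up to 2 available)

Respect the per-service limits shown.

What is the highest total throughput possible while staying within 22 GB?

By throughput per GB: webhook-dispatcher 266.50, pdf-renderer 199.67, search-indexer 128.67 lead.
The ratio heuristic lands on 2×webhook-dispatcher + pdf-renderer + 2×search-indexer (3209) but leaves 3 GB idle.
Replace pdf-renderer with search-indexer: the trade gains 173 net, giving 3382 at 22 GB.

3382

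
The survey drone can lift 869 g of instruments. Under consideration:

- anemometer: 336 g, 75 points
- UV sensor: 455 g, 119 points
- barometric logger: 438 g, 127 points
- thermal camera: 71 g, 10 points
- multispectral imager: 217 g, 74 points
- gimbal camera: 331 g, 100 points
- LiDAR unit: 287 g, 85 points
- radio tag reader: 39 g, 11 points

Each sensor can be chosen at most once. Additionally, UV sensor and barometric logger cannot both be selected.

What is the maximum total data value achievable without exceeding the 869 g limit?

259

The ratio ordering already packs tightly: multispectral imager + gimbal camera + LiDAR unit, 835 g, 259.
Runner-up barometric logger + gimbal camera + radio tag reader tops out at 238.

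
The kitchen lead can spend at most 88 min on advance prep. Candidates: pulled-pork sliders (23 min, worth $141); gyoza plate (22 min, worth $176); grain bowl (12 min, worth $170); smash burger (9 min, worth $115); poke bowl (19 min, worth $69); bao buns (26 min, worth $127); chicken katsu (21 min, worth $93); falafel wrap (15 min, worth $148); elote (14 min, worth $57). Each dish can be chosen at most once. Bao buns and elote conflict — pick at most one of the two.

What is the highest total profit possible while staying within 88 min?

Taking pulled-pork sliders + gyoza plate + grain bowl + smash burger + falafel wrap: 81 min used, 750 in profit.
The closest alternative, gyoza plate + grain bowl + smash burger + bao buns + falafel wrap, reaches only 736.

750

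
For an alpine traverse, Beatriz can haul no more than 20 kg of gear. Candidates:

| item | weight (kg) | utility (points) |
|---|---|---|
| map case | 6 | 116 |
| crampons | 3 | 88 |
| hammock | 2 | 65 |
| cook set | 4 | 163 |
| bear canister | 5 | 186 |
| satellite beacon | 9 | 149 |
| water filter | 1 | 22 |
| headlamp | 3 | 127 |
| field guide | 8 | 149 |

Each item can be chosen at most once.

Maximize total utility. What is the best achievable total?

A density-first pass picks crampons + hammock + cook set + bear canister + water filter + headlamp — 651 at 18 kg.
Dropping crampons and water filter frees 4 kg; slotting in map case (6 kg) lifts the total to 657 at 20 kg.
Next best is crampons + hammock + cook set + bear canister + water filter + headlamp at 651 (18 kg) — short by 6.

657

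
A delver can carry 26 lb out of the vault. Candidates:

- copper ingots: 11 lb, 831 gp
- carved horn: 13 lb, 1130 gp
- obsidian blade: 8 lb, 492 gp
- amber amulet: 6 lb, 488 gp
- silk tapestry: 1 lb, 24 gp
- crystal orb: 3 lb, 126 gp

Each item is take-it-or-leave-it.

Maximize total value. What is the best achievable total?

1985

Taking the top-ratio items first gives carved horn + amber amulet + silk tapestry + crystal orb for 1768 (23 lb).
Dropping amber amulet and crystal orb frees 9 lb; slotting in copper ingots (11 lb) lifts the total to 1985 at 25 lb.
An exhaustive check of the 64 subsets confirms 1985.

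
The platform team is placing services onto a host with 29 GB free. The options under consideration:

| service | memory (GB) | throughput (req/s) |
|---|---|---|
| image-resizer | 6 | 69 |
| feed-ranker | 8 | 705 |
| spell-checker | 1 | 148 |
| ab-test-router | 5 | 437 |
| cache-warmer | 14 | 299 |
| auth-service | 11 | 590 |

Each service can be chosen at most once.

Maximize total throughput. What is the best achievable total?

1880

Density check — spell-checker 148.00, feed-ranker 88.12, ab-test-router 87.40, auth-service 53.64 are the best per GB.
The ratio ordering already packs tightly: feed-ranker + spell-checker + ab-test-router + auth-service, 25 GB, 1880.
Runner-up feed-ranker + ab-test-router + auth-service tops out at 1732.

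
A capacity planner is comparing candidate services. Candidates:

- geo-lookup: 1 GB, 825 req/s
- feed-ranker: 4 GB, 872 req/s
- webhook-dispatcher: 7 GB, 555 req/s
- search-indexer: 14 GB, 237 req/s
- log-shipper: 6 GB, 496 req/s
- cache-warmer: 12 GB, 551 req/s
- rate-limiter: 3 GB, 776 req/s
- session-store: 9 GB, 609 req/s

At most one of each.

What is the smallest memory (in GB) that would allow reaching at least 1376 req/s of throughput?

Look for the lowest-memory combination reaching 1376.
Taking geo-lookup + rate-limiter gives 1601 (≥ 1376) for 4 GB.
No combination under 4 GB hits 1376.

4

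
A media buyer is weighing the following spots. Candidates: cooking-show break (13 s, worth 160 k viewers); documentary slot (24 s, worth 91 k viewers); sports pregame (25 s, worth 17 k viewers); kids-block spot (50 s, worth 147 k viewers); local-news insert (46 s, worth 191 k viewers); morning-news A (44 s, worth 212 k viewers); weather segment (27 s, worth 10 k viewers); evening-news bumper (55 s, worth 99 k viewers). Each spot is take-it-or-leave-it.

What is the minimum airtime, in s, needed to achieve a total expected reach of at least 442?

81

Look for the lowest-airtime combination reaching 442.
cooking-show break + documentary slot + morning-news A reaches 463 using 81 s.
Any bundle with less than 81 s falls short of 442.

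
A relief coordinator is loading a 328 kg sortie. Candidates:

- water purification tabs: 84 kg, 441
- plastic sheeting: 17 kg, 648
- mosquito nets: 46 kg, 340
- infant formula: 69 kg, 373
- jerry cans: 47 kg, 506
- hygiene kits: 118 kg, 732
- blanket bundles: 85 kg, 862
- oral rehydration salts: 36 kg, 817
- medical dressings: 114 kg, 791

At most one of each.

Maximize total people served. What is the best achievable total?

Ranking by ratio (people served/kg): plastic sheeting 38.12, oral rehydration salts 22.69, jerry cans 10.77.
Greedy by ratio would take plastic sheeting + mosquito nets + infant formula + jerry cans + blanket bundles + oral rehydration salts: 300 kg used, total 3546.
Dropping mosquito nets and infant formula frees 115 kg; slotting in medical dressings (114 kg) lifts the total to 3624 at 299 kg.
Next best is water purification tabs + plastic sheeting + mosquito nets + jerry cans + blanket bundles + oral rehydration salts at 3614 (315 kg) — short by 10.

3624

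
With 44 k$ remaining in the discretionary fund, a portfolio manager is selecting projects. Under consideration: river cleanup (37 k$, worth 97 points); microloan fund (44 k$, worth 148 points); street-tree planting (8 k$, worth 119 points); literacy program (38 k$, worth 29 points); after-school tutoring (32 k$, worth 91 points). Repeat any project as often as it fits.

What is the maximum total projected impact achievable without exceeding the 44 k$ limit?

595

5×street-tree planting uses 40 of the 44 k$ and totals 595.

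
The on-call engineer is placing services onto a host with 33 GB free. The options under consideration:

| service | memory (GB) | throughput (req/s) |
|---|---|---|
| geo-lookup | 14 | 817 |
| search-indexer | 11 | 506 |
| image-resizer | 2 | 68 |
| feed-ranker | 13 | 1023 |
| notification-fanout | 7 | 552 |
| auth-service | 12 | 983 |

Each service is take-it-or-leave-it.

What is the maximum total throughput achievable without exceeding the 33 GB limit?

Ranking by ratio (throughput/GB): auth-service 81.92, notification-fanout 78.86, feed-ranker 78.69.
Feed-ranker + notification-fanout + auth-service uses 32 of the 33 GB and totals 2558.
That's the maximum — no swap from here does better than 2558.

2558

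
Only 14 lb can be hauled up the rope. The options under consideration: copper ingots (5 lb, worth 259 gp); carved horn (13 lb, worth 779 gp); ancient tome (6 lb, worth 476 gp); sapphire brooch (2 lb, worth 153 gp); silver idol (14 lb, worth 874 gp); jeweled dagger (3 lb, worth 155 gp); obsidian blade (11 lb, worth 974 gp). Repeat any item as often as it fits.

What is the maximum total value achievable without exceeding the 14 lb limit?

1129

Taking the top-ratio items first gives sapphire brooch + obsidian blade for 1127 (13 lb).
The 2 lb tied up in sapphire brooch is better spent on jeweled dagger — total rises to 1129 (14 lb).
No other feasible combination exceeds 1129.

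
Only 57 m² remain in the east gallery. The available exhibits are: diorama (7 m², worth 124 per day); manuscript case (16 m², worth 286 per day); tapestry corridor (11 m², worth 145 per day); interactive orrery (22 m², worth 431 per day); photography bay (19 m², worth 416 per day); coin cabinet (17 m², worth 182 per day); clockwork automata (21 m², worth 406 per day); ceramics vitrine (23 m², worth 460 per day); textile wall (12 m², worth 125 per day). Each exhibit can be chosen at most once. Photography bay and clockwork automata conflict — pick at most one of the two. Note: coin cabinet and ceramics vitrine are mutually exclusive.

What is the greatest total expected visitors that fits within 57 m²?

1133

Density check — photography bay 21.89, ceramics vitrine 20.00, interactive orrery 19.59, clockwork automata 19.33 are the best per m².
A density-first pass picks diorama + photography bay + ceramics vitrine — 1000 at 49 m².
Replace diorama and ceramics vitrine with manuscript case + interactive orrery: the trade gains 133 net, giving 1133 at 57 m².
Next best is tapestry corridor + interactive orrery + ceramics vitrine at 1036 (56 m²) — short by 97.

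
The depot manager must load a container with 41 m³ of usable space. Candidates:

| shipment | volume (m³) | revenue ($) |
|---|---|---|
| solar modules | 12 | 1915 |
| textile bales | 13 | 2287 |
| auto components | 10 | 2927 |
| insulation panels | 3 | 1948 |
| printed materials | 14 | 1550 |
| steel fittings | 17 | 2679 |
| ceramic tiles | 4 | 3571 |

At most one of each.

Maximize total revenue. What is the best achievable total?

11125

By revenue per m³: ceramic tiles 892.75, insulation panels 649.33, auto components 292.70 lead.
Filling by ratio: textile bales + auto components + insulation panels + ceramic tiles for 10733, with 11 m³ left unused.
The 13 m³ tied up in textile bales is better spent on steel fittings — total rises to 11125 (34 m³).
No other feasible combination exceeds 11125.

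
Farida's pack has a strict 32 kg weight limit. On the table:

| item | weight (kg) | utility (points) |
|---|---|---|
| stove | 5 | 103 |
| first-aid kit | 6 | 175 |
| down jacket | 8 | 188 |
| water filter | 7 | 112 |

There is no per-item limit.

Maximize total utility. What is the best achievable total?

888

Greedy by ratio would take 5×first-aid kit: 30 kg used, total 875.
Dropping first-aid kit frees 6 kg; slotting in down jacket (8 kg) lifts the total to 888 at 32 kg.
Nothing else within 32 kg beats 888.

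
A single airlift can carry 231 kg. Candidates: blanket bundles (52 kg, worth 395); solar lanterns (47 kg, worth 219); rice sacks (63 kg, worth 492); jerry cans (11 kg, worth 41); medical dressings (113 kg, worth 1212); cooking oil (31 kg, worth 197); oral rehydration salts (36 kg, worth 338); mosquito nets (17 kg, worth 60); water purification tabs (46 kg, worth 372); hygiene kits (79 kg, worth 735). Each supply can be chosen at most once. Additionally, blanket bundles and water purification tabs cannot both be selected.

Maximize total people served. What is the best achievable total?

2285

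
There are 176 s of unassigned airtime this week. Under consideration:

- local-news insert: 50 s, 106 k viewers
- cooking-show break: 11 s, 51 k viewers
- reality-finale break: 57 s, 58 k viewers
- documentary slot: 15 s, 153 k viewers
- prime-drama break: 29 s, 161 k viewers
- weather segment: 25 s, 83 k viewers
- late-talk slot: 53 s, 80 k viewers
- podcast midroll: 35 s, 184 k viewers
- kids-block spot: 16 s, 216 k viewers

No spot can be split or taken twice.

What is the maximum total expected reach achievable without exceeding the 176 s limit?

By expected reach per s: kids-block spot 13.50, documentary slot 10.20, prime-drama break 5.55 lead.
Filling by ratio: cooking-show break + documentary slot + prime-drama break + weather segment + podcast midroll + kids-block spot for 848, with 45 s left unused.
The 11 s tied up in cooking-show break is better spent on local-news insert — total rises to 903 (170 s).

903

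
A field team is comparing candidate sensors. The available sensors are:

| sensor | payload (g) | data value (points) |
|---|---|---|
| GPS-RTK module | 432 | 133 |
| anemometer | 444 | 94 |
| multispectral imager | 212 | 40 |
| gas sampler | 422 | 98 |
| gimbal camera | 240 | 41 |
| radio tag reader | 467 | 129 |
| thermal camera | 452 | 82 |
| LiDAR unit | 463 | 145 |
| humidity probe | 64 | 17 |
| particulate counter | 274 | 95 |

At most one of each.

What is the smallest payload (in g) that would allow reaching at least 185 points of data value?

Minimise g subject to total data value ≥ 185.
multispectral imager + LiDAR unit reaches 185 using 675 g.
No combination under 675 g hits 185.

675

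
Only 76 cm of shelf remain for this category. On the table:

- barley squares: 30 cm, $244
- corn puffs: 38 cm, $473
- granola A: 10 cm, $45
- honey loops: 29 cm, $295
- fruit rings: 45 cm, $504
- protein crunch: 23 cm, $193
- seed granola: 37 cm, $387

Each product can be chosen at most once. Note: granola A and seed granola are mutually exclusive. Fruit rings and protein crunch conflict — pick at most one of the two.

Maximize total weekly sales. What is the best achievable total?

Corn puffs + seed granola uses 75 of the 76 cm and totals 860.
The closest alternative, honey loops + fruit rings, reaches only 799.

860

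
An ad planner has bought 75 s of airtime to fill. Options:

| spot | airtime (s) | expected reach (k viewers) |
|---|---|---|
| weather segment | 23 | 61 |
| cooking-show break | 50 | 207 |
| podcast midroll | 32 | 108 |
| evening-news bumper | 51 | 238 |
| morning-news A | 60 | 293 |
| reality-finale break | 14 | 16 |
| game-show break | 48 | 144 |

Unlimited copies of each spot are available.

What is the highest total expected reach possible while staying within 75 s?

Best packing: morning-news A + reality-finale break — 74 s, 309 total.

309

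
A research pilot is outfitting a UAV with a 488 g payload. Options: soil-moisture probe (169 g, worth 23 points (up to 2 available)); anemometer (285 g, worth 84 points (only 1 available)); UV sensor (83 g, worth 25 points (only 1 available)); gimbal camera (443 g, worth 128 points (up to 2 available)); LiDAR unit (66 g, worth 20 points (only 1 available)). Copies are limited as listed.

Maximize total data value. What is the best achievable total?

129

Taking anemometer + UV sensor + LiDAR unit: 434 g used, 129 in data value.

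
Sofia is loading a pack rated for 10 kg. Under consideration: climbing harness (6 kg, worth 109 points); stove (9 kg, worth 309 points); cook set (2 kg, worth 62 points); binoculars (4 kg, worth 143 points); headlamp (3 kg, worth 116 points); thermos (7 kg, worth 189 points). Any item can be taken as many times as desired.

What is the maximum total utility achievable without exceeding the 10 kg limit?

By utility per kg: headlamp 38.67, binoculars 35.75, stove 34.33 lead.
The ratio heuristic lands on 3×headlamp (348) but leaves 1 kg idle.
Replace headlamp with binoculars: the trade gains 27 net, giving 375 at 10 kg.
Nothing else within 10 kg beats 375.

375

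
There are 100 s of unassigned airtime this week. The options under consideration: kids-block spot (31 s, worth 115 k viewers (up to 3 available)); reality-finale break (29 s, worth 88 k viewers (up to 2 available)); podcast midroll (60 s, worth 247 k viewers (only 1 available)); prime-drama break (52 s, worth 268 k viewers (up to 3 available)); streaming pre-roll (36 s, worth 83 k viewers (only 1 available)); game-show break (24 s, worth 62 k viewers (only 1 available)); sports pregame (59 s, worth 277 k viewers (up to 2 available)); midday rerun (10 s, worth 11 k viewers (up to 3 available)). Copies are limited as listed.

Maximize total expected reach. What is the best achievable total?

403

Taking the top-ratio spots first gives kids-block spot + prime-drama break + midday rerun for 394 (93 s).
The 52 s tied up in prime-drama break is better spent on sports pregame — total rises to 403 (100 s).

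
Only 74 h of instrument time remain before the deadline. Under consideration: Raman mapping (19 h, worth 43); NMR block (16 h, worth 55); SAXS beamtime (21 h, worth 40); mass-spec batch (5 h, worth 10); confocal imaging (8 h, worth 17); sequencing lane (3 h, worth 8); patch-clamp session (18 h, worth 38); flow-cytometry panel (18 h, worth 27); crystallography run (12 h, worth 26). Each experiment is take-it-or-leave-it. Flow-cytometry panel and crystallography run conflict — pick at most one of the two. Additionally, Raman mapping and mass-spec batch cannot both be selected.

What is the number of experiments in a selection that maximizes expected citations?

5

Best achievable expected citations is 179.
For example Raman mapping + NMR block + confocal imaging + patch-clamp session + crystallography run achieves it, using 73 h.
Every optimal selection uses 5 experiments.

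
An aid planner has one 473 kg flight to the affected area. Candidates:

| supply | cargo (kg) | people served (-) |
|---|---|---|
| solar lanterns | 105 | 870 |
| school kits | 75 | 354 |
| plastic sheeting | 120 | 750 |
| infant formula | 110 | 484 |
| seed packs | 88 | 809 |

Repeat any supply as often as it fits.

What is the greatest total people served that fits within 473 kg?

4106

By people served per kg: seed packs 9.19, solar lanterns 8.29, plastic sheeting 6.25, school kits 4.72 lead.
The ratio heuristic lands on 5×seed packs (4045) but leaves 33 kg idle.
Replace seed packs with solar lanterns: the trade gains 61 net, giving 4106 at 457 kg.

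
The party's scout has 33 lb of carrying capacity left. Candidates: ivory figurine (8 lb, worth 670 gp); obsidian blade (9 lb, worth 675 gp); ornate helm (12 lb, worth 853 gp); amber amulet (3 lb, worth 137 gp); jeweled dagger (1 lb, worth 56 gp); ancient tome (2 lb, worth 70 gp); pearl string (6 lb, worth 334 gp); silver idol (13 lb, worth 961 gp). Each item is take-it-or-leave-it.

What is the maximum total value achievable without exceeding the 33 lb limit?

Ranking by ratio (value/lb): ivory figurine 83.75, obsidian blade 75.00, silver idol 73.92.
A density-first pass picks ivory figurine + obsidian blade + jeweled dagger + ancient tome + silver idol — 2432 at 33 lb.
The 12 lb tied up in obsidian blade and jeweled dagger and ancient tome is better spent on ornate helm — total rises to 2484 (33 lb).

2484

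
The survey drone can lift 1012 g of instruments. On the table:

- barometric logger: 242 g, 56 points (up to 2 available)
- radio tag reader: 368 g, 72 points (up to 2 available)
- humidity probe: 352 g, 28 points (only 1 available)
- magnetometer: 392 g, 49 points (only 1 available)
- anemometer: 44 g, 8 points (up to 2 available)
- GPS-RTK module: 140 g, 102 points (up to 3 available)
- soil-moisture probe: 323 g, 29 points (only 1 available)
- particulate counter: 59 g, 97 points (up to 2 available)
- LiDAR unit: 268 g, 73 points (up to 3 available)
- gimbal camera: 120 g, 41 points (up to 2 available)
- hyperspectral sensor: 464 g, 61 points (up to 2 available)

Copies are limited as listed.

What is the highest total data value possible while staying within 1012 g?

Filling by ratio: 2×anemometer + 3×GPS-RTK module + 2×particulate counter + 2×gimbal camera for 598, with 146 g left unused.
Dropping anemometer and gimbal camera frees 164 g; slotting in LiDAR unit (268 g) lifts the total to 622 at 970 g.
No other feasible combination exceeds 622.

622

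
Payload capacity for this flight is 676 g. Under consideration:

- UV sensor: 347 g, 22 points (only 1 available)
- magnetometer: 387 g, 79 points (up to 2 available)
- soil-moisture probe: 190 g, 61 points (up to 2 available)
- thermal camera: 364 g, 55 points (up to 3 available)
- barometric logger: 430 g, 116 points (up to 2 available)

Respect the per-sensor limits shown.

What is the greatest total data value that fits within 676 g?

177

Ranking by ratio (data value/g): soil-moisture probe 0.32, barometric logger 0.27, magnetometer 0.20.
Filling by ratio: 2×soil-moisture probe for 122, with 296 g left unused.
Replace soil-moisture probe with barometric logger: the trade gains 55 net, giving 177 at 620 g.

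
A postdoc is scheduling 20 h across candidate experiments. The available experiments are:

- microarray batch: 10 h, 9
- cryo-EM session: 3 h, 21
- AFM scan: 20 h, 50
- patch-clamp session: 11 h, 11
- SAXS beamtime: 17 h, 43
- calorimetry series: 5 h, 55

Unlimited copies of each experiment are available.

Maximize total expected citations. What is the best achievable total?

4×calorimetry series uses 20 of the 20 h and totals 220.

220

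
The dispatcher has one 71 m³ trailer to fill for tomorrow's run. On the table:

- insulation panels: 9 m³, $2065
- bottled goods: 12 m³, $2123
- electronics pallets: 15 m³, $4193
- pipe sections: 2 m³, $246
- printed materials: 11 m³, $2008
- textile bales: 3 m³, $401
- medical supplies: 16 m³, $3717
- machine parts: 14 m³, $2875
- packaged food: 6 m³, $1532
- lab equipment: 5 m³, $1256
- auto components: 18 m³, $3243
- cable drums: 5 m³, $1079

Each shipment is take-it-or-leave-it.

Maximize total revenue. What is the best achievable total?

16717

Best packing: insulation panels + electronics pallets + medical supplies + machine parts + packaged food + lab equipment + cable drums — 70 m³, 16717 total.
Nothing else within 71 m³ beats 16717.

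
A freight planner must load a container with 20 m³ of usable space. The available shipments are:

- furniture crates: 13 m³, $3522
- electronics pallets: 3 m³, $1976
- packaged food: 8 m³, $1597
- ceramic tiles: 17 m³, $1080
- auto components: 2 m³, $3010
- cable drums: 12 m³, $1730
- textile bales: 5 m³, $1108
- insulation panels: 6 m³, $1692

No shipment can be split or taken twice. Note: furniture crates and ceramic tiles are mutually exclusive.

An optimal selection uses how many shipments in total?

3

Best achievable revenue is 8508.
For example furniture crates + electronics pallets + auto components achieves it, using 18 m³.
Any selection reaching 8508 contains exactly 3 shipments.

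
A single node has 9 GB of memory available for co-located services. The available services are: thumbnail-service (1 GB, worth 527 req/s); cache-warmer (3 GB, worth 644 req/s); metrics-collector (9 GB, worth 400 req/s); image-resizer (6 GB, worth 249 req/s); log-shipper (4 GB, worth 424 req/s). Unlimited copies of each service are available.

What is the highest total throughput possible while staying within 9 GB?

Taking 9×thumbnail-service: 9 GB used, 4743 in throughput.
That's the maximum — no swap from here does better than 4743.

4743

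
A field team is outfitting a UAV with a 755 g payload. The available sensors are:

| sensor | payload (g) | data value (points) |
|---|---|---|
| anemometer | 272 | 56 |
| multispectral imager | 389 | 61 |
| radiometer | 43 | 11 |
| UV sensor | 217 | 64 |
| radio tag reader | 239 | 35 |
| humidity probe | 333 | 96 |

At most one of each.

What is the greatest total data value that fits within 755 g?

171

The ratio ordering already packs tightly: radiometer + UV sensor + humidity probe, 593 g, 171.
The closest alternative, anemometer + radiometer + humidity probe, reaches only 163.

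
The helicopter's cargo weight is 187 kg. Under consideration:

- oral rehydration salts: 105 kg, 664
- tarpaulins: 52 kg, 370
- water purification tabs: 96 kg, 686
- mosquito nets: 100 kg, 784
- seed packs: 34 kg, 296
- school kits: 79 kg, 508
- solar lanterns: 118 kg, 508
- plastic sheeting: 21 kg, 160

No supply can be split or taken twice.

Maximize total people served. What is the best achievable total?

1450

A density-first pass picks mosquito nets + seed packs + plastic sheeting — 1240 at 155 kg.
Dropping plastic sheeting frees 21 kg; slotting in tarpaulins (52 kg) lifts the total to 1450 at 186 kg.
Every other selection either busts 187 kg or fails to beat 1450.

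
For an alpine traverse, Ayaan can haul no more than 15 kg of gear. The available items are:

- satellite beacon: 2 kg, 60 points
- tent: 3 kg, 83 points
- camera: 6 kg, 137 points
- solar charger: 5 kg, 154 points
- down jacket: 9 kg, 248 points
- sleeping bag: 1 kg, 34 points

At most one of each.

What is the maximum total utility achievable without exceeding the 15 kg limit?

436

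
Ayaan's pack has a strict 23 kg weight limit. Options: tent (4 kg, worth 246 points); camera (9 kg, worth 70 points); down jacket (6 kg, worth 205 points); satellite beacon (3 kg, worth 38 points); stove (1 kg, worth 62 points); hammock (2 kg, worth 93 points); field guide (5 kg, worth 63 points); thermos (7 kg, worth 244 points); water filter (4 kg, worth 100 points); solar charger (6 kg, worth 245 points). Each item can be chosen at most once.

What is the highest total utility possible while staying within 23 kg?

Density check — stove 62.00, tent 61.50, hammock 46.50 are the best per kg.
A density-first pass picks tent + satellite beacon + stove + hammock + thermos + solar charger — 928 at 23 kg.
Dropping satellite beacon and thermos frees 10 kg; slotting in down jacket + water filter (10 kg) lifts the total to 951 at 23 kg.
Runner-up tent + down jacket + thermos + solar charger tops out at 940.

951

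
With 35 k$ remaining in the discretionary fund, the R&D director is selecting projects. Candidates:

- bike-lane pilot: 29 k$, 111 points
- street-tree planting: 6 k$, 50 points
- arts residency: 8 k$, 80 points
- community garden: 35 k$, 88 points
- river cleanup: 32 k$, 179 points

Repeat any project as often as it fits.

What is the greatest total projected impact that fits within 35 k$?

320

By projected impact per k$: arts residency 10.00, street-tree planting 8.33, river cleanup 5.59, bike-lane pilot 3.83 lead.
4×arts residency uses 32 of the 35 k$ and totals 320.
Every other selection either busts 35 k$ or fails to beat 320.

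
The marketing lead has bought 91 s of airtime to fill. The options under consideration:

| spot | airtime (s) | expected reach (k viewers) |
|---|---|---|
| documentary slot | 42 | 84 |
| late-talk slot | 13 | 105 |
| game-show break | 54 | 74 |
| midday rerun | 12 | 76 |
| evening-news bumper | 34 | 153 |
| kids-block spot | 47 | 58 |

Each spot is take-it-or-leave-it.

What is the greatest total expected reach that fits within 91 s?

342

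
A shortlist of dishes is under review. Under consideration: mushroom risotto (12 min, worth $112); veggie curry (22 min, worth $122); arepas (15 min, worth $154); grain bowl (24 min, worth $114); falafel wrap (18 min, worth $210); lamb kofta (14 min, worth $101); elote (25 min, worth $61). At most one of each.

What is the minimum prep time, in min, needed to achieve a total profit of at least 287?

Need the lightest bundle worth ≥ 287.
mushroom risotto + falafel wrap reaches 322 using 30 min.
Any bundle with less than 30 min falls short of 287.

30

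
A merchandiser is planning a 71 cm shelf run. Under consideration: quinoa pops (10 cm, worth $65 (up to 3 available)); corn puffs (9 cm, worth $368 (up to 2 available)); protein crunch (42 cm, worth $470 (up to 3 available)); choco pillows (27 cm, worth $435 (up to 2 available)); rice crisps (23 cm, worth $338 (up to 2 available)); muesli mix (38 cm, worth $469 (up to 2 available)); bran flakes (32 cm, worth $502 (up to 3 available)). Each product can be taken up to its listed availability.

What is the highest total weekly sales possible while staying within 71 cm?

1509

By weekly sales per cm: corn puffs 40.89, choco pillows 16.11, bran flakes 15.69, rice crisps 14.70 lead.
2×corn puffs + choco pillows + rice crisps uses 68 of the 71 cm and totals 1509.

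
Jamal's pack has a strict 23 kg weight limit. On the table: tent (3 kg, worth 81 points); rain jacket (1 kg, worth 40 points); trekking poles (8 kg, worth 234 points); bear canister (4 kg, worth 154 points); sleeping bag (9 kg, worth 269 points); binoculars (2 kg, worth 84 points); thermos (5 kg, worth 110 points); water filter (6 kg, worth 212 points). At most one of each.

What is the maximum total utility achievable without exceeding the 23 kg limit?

765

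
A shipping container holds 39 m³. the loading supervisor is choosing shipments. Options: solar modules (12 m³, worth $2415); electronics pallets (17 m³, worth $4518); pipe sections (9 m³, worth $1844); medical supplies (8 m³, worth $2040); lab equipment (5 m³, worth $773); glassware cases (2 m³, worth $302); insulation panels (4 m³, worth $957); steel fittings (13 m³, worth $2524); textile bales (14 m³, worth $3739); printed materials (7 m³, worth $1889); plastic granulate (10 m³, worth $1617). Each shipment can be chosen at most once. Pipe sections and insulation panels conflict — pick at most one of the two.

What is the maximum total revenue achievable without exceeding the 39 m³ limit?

10297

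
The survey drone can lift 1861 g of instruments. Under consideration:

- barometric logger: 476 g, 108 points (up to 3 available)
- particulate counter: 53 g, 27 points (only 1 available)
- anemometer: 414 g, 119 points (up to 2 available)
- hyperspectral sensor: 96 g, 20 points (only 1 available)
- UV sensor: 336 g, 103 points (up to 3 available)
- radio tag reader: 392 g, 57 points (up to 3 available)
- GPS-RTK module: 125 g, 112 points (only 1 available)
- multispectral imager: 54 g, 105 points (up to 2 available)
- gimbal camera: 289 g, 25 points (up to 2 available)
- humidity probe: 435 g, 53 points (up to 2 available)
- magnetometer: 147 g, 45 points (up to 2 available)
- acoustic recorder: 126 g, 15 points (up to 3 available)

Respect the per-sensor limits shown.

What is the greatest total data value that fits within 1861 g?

822

Taking the top-ratio sensors first gives particulate counter + hyperspectral sensor + 3×UV sensor + GPS-RTK module + 2×multispectral imager + 2×magnetometer + acoustic recorder for 783 (1810 g).
Replace hyperspectral sensor and magnetometer and acoustic recorder with anemometer: the trade gains 39 net, giving 822 at 1855 g.
Nothing else within 1861 g beats 822.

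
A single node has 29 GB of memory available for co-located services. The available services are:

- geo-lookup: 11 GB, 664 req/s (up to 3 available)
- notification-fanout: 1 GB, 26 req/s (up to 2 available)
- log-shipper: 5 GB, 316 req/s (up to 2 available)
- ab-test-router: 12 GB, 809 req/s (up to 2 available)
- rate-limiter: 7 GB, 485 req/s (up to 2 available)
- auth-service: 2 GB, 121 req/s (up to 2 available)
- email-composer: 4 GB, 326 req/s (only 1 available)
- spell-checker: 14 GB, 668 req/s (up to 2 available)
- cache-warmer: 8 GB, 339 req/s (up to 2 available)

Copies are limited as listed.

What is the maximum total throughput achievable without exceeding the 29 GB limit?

1970

Greedy by ratio would take notification-fanout + 2×log-shipper + 2×rate-limiter + email-composer: 29 GB used, total 1954.
The 24 GB tied up in 2×log-shipper and 2×rate-limiter is better spent on 2×ab-test-router — total rises to 1970 (29 GB).
Nothing else within 29 GB beats 1970.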